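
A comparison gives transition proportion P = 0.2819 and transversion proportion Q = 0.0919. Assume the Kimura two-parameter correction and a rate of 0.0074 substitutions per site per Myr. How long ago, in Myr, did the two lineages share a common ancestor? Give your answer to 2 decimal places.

39.45

Under the Kimura two-parameter model, d = −½ ln(1 − 2P − Q) − ¼ ln(1 − 2Q).
1 − 2P − Q = 0.3443, giving −½ ln(0.3443) = 0.533121.
1 − 2Q = 0.8162, giving −¼ ln(0.8162) = 0.050774.
d = 0.533121 + 0.050774 = 0.583895.
Under a molecular clock d = 2μt, so t = d/(2μ) = 0.583895 / (2 × 0.0074) = 39.45 Myr.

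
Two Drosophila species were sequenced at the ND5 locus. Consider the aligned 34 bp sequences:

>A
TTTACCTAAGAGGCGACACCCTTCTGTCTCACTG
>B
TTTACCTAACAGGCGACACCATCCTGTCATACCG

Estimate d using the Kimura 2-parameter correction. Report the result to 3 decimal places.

Of 34 sites, 3 differences are transitions and 3 are transversions, so P = 3/34 ≈ 0.088235 and Q = 3/34 ≈ 0.088235.
Under the Kimura two-parameter model, d = −½ ln(1 − 2P − Q) − ¼ ln(1 − 2Q).
1 − 2P − Q = 0.735295, giving −½ ln(0.735295) = 0.153742.
1 − 2Q = 0.82353, giving −¼ ln(0.82353) = 0.048539.
d = 0.153742 + 0.048539 = 0.202281.

0.202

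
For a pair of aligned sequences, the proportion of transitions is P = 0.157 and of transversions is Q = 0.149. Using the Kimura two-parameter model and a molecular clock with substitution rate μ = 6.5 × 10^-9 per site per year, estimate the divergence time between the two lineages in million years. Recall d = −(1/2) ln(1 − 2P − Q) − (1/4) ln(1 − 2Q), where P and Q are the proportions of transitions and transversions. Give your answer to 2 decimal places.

30.72

Under the Kimura two-parameter model, d = −½ ln(1 − 2P − Q) − ¼ ln(1 − 2Q).
1 − 2P − Q = 0.537, giving −½ ln(0.537) = 0.310879.
1 − 2Q = 0.702, giving −¼ ln(0.702) = 0.088455.
d = 0.310879 + 0.088455 = 0.399334.
Under a molecular clock d = 2μt, so t = d/(2μ) = 0.399334 / (2 × 6.5 × 10^-9) = 30.72 million years.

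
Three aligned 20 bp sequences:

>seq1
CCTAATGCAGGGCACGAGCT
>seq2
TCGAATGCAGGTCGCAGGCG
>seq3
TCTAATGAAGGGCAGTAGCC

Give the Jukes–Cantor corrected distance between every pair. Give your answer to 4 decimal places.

seq1–seq2: 7/20 sites differ → p = 0.35, d = −0.75 ln(1 − 0.466667) = 0.471457 ≈ 0.4715.
seq1–seq3: 5/20 sites differ → p = 0.25, d = −0.75 ln(1 − 0.333333) = 0.304098 ≈ 0.3041.
seq2–seq3: 8/20 sites differ → p = 0.4, d = −0.75 ln(1 − 0.533333) = 0.571605 ≈ 0.5716.

d(seq1,seq2) = 0.4715, d(seq1,seq3) = 0.3041, d(seq2,seq3) = 0.5716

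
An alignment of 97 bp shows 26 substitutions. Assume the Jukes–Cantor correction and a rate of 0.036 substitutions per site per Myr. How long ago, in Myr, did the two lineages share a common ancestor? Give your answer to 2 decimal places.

p = 26/97 ≈ 0.268041.
d = −(3/4) ln(1 − 4p/3) = −0.75 ln(1 − 0.357388) = −0.75 ln(0.642612)
  = −0.75 × (-0.442214) = 0.331661 substitutions/site.
Under a molecular clock d = 2μt, so t = d/(2μ) = 0.331661 / (2 × 0.036) = 4.61 Myr.

4.61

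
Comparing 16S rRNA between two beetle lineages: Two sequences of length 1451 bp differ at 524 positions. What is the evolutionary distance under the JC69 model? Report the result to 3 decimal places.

p = 524/1451 ≈ 0.36113.
d = −(3/4) ln(1 − 4p/3) = −0.75 ln(1 − 0.481507) = −0.75 ln(0.518493)
  = −0.75 × (-0.656829) = 0.492622 substitutions/site.

0.493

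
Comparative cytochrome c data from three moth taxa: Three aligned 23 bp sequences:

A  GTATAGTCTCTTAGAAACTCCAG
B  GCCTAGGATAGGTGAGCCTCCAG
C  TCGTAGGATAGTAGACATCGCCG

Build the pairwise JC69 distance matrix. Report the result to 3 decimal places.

A–B: 10/23 sites differ → p ≈ 0.434783, d = −0.75 ln(1 − 0.579711) = 0.650110 ≈ 0.650.
A–C: 12/23 sites differ → p ≈ 0.521739, d = −0.75 ln(1 − 0.695652) = 0.892188 ≈ 0.892.
B–C: 10/23 sites differ → p ≈ 0.434783, d = −0.75 ln(1 − 0.579711) = 0.650110 ≈ 0.650.

d(A,B) = 0.650, d(A,C) = 0.892, d(B,C) = 0.650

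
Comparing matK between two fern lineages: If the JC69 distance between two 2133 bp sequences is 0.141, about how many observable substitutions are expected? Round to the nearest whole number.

Invert JC69: p = (3/4)(1 − e^(−4d/3)) = 0.75 × (1 − e^(-0.188)) = 0.75 × (1 − 0.828615) = 0.128539.
Expected differing sites = pL ≈ 0.128539 × 2133 = 274.173687 ≈ 274.

274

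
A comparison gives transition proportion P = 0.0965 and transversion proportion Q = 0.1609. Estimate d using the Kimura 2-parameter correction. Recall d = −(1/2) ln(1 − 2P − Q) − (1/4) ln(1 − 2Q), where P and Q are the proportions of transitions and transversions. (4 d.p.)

0.3155

Under the Kimura two-parameter model, d = −½ ln(1 − 2P − Q) − ¼ ln(1 − 2Q).
1 − 2P − Q = 0.6461, giving −½ ln(0.6461) = 0.218400.
1 − 2Q = 0.6782, giving −¼ ln(0.6782) = 0.097078.
d = 0.218400 + 0.097078 = 0.315478.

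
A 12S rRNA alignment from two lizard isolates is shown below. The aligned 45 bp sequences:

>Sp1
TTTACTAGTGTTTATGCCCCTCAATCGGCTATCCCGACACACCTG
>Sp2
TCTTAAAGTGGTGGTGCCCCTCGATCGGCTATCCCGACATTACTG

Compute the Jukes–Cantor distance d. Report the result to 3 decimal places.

0.296

The sequences differ at 11 of 45 sites, so p = 11/45 ≈ 0.244444.
d = −(3/4) ln(1 − 4p/3) = −0.75 ln(1 − 0.325925) = −0.75 ln(0.674075)
  = −0.75 × (-0.394414) = 0.295811 substitutions/site.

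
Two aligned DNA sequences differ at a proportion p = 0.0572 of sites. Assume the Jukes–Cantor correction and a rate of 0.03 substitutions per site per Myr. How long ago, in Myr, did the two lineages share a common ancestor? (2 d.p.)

d = −(3/4) ln(1 − 4p/3) = −0.75 ln(1 − 0.076267) = −0.75 ln(0.923733)
  = −0.75 × (-0.079332) = 0.059499 substitutions/site.
Under a molecular clock d = 2μt, so t = d/(2μ) = 0.059499 / (2 × 0.03) = 0.99 Myr.

0.99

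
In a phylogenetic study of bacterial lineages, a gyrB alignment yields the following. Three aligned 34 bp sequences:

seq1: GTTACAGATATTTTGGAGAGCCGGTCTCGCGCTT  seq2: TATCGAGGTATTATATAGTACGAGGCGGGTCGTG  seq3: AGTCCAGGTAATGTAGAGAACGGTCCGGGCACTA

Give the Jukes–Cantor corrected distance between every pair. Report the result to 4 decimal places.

d(seq1,seq2) = 1.0252, d(seq1,seq3) = 0.6655, d(seq2,seq3) = 0.5972

seq1–seq2: 19/34 sites differ → p ≈ 0.558824, d = −0.75 ln(1 − 0.745099) = 1.025160 ≈ 1.0252.
seq1–seq3: 15/34 sites differ → p ≈ 0.441176, d = −0.75 ln(1 − 0.588235) = 0.665477 ≈ 0.6655.
seq2–seq3: 14/34 sites differ → p ≈ 0.411765, d = −0.75 ln(1 − 0.54902) = 0.597249 ≈ 0.5972.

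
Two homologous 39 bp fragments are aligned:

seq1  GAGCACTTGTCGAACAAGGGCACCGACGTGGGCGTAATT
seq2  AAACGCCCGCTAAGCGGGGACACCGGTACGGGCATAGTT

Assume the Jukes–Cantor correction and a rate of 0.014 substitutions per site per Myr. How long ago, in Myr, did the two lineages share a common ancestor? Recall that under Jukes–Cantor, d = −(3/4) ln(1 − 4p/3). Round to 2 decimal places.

25.59

The sequences differ at 18 of 39 sites, so p = 18/39 ≈ 0.461538.
d = −(3/4) ln(1 − 4p/3) = −0.75 ln(1 − 0.615384) = −0.75 ln(0.384616)
  = −0.75 × (-0.955510) = 0.716633 substitutions/site.
Under a molecular clock d = 2μt, so t = d/(2μ) = 0.716633 / (2 × 0.014) = 25.59 Myr.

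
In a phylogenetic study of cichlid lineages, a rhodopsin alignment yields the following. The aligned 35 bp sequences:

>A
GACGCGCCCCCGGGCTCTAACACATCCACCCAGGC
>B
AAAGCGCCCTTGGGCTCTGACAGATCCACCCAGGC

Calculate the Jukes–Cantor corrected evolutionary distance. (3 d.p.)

0.195

The sequences differ at 6 of 35 sites (1, 3, 10, 11, 19, 23), so p = 6/35 ≈ 0.171429.
d = −(3/4) ln(1 − 4p/3) = −0.75 ln(1 − 0.228572) = −0.75 ln(0.771428)
  = −0.75 × (-0.259512) = 0.194634 substitutions/site.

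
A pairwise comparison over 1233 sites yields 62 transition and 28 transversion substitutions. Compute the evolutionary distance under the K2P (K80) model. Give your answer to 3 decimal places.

P = 62/1233 ≈ 0.050284 and Q = 28/1233 ≈ 0.022709.
Under the Kimura two-parameter model, d = −½ ln(1 − 2P − Q) − ¼ ln(1 − 2Q).
1 − 2P − Q = 0.876723, giving −½ ln(0.876723) = 0.065782.
1 − 2Q = 0.954582, giving −¼ ln(0.954582) = 0.011620.
d = 0.065782 + 0.011620 = 0.077402.

0.077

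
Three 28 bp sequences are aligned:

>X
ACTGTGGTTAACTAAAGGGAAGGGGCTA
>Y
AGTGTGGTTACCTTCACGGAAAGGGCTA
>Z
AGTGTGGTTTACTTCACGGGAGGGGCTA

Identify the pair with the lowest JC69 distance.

Y and Z

X–Y: 6/28 differ, p = 0.214, d = 0.252.
X–Z: 6/28 differ, p = 0.214, d = 0.252.
Y–Z: 4/28 differ, p = 0.143, d = 0.158.
The smallest distance is between Y and Z.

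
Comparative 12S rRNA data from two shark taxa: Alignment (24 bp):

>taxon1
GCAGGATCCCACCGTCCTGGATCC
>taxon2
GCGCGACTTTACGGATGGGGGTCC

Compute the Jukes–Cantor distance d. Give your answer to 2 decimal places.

0.82

The sequences differ at 12 of 24 sites, so p = 12/24 = 0.5.
d = −(3/4) ln(1 − 4p/3) = −0.75 ln(1 − 0.666667) = −0.75 ln(0.333333)
  = −0.75 × (-1.098613) = 0.823960 substitutions/site.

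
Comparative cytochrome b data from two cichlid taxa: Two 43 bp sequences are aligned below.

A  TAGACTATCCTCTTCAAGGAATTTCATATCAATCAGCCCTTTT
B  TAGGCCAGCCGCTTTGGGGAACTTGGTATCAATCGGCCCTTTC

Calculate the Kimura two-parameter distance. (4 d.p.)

Of 43 sites, 9 differences are transitions and 3 are transversions, so P = 9/43 ≈ 0.209302 and Q = 3/43 ≈ 0.069767.
Under the Kimura two-parameter model, d = −½ ln(1 − 2P − Q) − ¼ ln(1 − 2Q).
1 − 2P − Q = 0.511629, giving −½ ln(0.511629) = 0.335078.
1 − 2Q = 0.860466, giving −¼ ln(0.860466) = 0.037570.
d = 0.335078 + 0.037570 = 0.372648.

0.3726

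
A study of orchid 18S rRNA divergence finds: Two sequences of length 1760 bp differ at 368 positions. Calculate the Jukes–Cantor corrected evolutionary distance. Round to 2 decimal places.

p = 368/1760 ≈ 0.209091.
d = −(3/4) ln(1 − 4p/3) = −0.75 ln(1 − 0.278788) = −0.75 ln(0.721212)
  = −0.75 × (-0.326822) = 0.245117 substitutions/site.

0.25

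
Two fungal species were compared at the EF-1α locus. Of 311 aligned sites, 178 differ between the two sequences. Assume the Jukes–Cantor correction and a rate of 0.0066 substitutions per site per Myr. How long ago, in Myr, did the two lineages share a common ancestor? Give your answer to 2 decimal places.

p = 178/311 ≈ 0.572347.
d = −(3/4) ln(1 − 4p/3) = −0.75 ln(1 − 0.763129) = −0.75 ln(0.236871)
  = −0.75 × (-1.440240) = 1.080180 substitutions/site.
Under a molecular clock d = 2μt, so t = d/(2μ) = 1.080180 / (2 × 0.0066) = 81.83 Myr.

81.83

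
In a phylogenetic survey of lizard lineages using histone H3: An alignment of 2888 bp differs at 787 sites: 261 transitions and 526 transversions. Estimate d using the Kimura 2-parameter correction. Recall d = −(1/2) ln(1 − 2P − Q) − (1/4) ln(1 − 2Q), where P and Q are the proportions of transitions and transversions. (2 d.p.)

0.34

P = 261/2888 ≈ 0.090374 and Q = 526/2888 ≈ 0.182133.
Under the Kimura two-parameter model, d = −½ ln(1 − 2P − Q) − ¼ ln(1 − 2Q).
1 − 2P − Q = 0.637119, giving −½ ln(0.637119) = 0.225399.
1 − 2Q = 0.635734, giving −¼ ln(0.635734) = 0.113244.
d = 0.225399 + 0.113244 = 0.338643.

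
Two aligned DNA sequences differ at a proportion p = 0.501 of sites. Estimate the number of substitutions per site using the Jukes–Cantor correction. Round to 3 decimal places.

d = −(3/4) ln(1 − 4p/3) = −0.75 ln(1 − 0.668) = −0.75 ln(0.332)
  = −0.75 × (-1.102620) = 0.826965 substitutions/site.

0.827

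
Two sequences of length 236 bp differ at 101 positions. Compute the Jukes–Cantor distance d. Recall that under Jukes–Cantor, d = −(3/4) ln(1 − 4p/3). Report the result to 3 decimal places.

p = 101/236 ≈ 0.427966.
d = −(3/4) ln(1 − 4p/3) = −0.75 ln(1 − 0.570621) = −0.75 ln(0.429379)
  = −0.75 × (-0.845415) = 0.634061 substitutions/site.

0.634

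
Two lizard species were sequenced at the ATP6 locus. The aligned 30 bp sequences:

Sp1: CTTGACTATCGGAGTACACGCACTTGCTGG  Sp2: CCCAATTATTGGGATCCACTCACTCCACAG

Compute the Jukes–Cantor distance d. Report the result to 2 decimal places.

The sequences differ at 14 of 30 sites, so p = 14/30 ≈ 0.466667.
d = −(3/4) ln(1 − 4p/3) = −0.75 ln(1 − 0.622223) = −0.75 ln(0.377777)
  = −0.75 × (-0.973451) = 0.730088 substitutions/site.

0.73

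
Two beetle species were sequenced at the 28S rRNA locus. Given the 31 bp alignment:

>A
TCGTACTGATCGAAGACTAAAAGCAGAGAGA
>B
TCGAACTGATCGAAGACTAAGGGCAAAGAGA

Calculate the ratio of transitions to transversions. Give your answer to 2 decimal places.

3.00

Transitions are A↔G and C↔T; transversions are all other mismatches.
Transitions: 3. Transversions: 1.
R = 3/1 = 3.00.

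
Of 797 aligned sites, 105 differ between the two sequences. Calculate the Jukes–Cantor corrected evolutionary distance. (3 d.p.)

p = 105/797 ≈ 0.131744.
d = −(3/4) ln(1 − 4p/3) = −0.75 ln(1 − 0.175659) = −0.75 ln(0.824341)
  = −0.75 × (-0.193171) = 0.144878 substitutions/site.

0.145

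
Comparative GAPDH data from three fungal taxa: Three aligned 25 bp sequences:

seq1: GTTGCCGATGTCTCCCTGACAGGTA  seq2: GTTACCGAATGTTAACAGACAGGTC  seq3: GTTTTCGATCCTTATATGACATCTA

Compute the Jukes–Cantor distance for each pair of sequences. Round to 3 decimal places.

seq1–seq2: 9/25 sites differ → p = 0.36, d = −0.75 ln(1 − 0.48) = 0.490445 ≈ 0.490.
seq1–seq3: 10/25 sites differ → p = 0.4, d = −0.75 ln(1 − 0.533333) = 0.571605 ≈ 0.572.
seq2–seq3: 11/25 sites differ → p = 0.44, d = −0.75 ln(1 − 0.586667) = 0.662626 ≈ 0.663.

d(seq1,seq2) = 0.490, d(seq1,seq3) = 0.572, d(seq2,seq3) = 0.663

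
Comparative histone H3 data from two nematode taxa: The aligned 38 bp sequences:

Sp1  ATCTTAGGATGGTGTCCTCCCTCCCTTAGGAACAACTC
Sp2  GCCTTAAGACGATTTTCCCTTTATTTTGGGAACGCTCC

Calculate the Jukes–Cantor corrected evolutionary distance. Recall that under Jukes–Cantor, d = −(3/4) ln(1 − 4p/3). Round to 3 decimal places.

0.749

The sequences differ at 18 of 38 sites, so p = 18/38 ≈ 0.473684.
d = −(3/4) ln(1 − 4p/3) = −0.75 ln(1 − 0.631579) = −0.75 ln(0.368421)
  = −0.75 × (-0.998529) = 0.748897 substitutions/site.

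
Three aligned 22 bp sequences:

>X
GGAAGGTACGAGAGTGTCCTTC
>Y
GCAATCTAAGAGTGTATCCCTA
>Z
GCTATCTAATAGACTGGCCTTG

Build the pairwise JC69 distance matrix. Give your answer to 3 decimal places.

d(X,Y) = 0.497, d(X,Z) = 0.591, d(Y,Z) = 0.497

X–Y: 8/22 sites differ → p ≈ 0.363636, d = −0.75 ln(1 − 0.484848) = 0.497470 ≈ 0.497.
X–Z: 9/22 sites differ → p ≈ 0.409091, d = −0.75 ln(1 − 0.545455) = 0.591344 ≈ 0.591.
Y–Z: 8/22 sites differ → p ≈ 0.363636, d = −0.75 ln(1 − 0.484848) = 0.497470 ≈ 0.497.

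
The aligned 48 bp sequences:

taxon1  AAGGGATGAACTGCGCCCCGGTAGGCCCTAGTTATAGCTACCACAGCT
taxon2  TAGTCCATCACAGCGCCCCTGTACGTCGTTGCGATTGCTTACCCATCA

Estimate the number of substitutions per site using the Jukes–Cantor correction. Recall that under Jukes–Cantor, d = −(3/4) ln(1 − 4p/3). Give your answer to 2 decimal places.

0.66

The sequences differ at 21 of 48 sites, so p = 21/48 = 0.4375.
d = −(3/4) ln(1 − 4p/3) = −0.75 ln(1 − 0.583333) = −0.75 ln(0.416667)
  = −0.75 × (-0.875468) = 0.656601 substitutions/site.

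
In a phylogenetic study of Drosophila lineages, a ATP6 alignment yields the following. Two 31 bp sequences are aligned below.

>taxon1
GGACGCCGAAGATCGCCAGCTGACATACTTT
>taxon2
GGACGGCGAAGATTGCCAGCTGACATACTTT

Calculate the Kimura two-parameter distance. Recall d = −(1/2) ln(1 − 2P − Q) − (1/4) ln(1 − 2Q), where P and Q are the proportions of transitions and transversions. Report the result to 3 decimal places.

Of 31 sites, 1 differences are transitions and 1 are transversions, so P = 1/31 ≈ 0.032258 and Q = 1/31 ≈ 0.032258.
Under the Kimura two-parameter model, d = −½ ln(1 − 2P − Q) − ¼ ln(1 − 2Q).
1 − 2P − Q = 0.903226, giving −½ ln(0.903226) = 0.050891.
1 − 2Q = 0.935484, giving −¼ ln(0.935484) = 0.016673.
d = 0.050891 + 0.016673 = 0.067564.

0.068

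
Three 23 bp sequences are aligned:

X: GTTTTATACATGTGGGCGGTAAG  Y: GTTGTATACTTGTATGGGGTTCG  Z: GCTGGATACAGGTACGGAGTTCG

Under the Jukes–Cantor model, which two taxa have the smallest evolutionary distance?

X–Y: 7/23 differ, p = 0.304, d = 0.390.
X–Z: 10/23 differ, p = 0.435, d = 0.650.
Y–Z: 6/23 differ, p = 0.261, d = 0.321.
The smallest distance is between Y and Z.

Y and Z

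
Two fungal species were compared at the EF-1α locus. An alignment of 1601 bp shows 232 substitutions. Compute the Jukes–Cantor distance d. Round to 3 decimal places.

0.161

p = 232/1601 ≈ 0.144909.
d = −(3/4) ln(1 − 4p/3) = −0.75 ln(1 − 0.193212) = −0.75 ln(0.806788)
  = −0.75 × (-0.214694) = 0.161021 substitutions/site.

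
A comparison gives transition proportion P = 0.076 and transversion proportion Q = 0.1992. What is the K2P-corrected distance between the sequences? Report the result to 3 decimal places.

0.343

Under the Kimura two-parameter model, d = −½ ln(1 − 2P − Q) − ¼ ln(1 − 2Q).
1 − 2P − Q = 0.6488, giving −½ ln(0.6488) = 0.216315.
1 − 2Q = 0.6016, giving −¼ ln(0.6016) = 0.127041.
d = 0.216315 + 0.127041 = 0.343356.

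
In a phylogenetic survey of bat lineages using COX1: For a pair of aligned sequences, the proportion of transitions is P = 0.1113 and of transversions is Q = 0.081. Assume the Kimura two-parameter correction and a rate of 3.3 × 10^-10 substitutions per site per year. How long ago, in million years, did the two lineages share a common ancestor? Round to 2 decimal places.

Under the Kimura two-parameter model, d = −½ ln(1 − 2P − Q) − ¼ ln(1 − 2Q).
1 − 2P − Q = 0.6964, giving −½ ln(0.6964) = 0.180916.
1 − 2Q = 0.838, giving −¼ ln(0.838) = 0.044184.
d = 0.180916 + 0.044184 = 0.225100.
Under a molecular clock d = 2μt, so t = d/(2μ) = 0.225100 / (2 × 3.3 × 10^-10) = 341.06 million years.

341.06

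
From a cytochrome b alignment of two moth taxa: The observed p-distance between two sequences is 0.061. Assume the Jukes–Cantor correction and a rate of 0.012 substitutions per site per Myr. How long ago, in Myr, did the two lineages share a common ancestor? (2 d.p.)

2.65

d = −(3/4) ln(1 − 4p/3) = −0.75 ln(1 − 0.081333) = −0.75 ln(0.918667)
  = −0.75 × (-0.084832) = 0.063624 substitutions/site.
Under a molecular clock d = 2μt, so t = d/(2μ) = 0.063624 / (2 × 0.012) = 2.65 Myr.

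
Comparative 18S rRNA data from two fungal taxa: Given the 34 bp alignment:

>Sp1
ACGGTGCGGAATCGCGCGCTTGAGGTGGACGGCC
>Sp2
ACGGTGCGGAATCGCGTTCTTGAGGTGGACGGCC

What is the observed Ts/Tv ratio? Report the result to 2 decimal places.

Transitions are A↔G and C↔T; transversions are all other mismatches.
Transitions: 1. Transversions: 1.
R = 1/1 = 1.00.

1.00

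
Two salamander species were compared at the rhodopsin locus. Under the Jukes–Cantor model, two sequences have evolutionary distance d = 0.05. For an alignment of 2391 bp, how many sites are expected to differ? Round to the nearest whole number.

116

Invert JC69: p = (3/4)(1 − e^(−4d/3)) = 0.75 × (1 − e^(-0.066667)) = 0.75 × (1 − 0.935507) = 0.048370.
Expected differing sites = pL ≈ 0.048370 × 2391 = 115.65267 ≈ 116.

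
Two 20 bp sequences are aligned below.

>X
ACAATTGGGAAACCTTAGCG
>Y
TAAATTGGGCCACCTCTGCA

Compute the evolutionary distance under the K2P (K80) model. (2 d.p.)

Of 20 sites, 2 differences are transitions and 5 are transversions, so P = 2/20 = 0.1 and Q = 5/20 = 0.25.
Under the Kimura two-parameter model, d = −½ ln(1 − 2P − Q) − ¼ ln(1 − 2Q).
1 − 2P − Q = 0.55, giving −½ ln(0.55) = 0.298919.
1 − 2Q = 0.5, giving −¼ ln(0.5) = 0.173287.
d = 0.298919 + 0.173287 = 0.472206.

0.47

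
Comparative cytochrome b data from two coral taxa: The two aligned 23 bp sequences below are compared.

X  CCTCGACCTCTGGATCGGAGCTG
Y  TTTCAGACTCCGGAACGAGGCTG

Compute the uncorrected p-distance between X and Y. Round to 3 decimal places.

The sequences differ at 9 of 23 positions (sites 1, 2, 5, 6, 7, 11, 15, 18, 19).
p = 9/23 = 0.391304… ≈ 0.391 (to 3 d.p.).

0.391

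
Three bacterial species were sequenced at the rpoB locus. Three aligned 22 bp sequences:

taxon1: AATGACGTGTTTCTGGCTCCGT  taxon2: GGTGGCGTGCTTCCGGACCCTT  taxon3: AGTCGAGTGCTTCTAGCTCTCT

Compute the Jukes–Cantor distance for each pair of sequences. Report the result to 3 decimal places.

taxon1–taxon2: 8/22 sites differ → p ≈ 0.363636, d = −0.75 ln(1 − 0.484848) = 0.497470 ≈ 0.497.
taxon1–taxon3: 8/22 sites differ → p ≈ 0.363636, d = −0.75 ln(1 − 0.484848) = 0.497470 ≈ 0.497.
taxon2–taxon3: 9/22 sites differ → p ≈ 0.409091, d = −0.75 ln(1 − 0.545455) = 0.591344 ≈ 0.591.

d(taxon1,taxon2) = 0.497, d(taxon1,taxon3) = 0.497, d(taxon2,taxon3) = 0.591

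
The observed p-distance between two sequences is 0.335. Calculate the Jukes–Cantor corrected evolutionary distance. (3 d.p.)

0.444

d = −(3/4) ln(1 − 4p/3) = −0.75 ln(1 − 0.446667) = −0.75 ln(0.553333)
  = −0.75 × (-0.591795) = 0.443846 substitutions/site.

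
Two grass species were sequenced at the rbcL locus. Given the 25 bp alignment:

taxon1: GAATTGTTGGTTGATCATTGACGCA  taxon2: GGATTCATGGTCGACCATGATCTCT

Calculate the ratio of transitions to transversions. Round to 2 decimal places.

Transitions are A↔G and C↔T; transversions are all other mismatches.
Transitions: 4. Transversions: 6.
R = 4/6 = 0.666666… ≈ 0.67 (to 2 d.p.).

0.67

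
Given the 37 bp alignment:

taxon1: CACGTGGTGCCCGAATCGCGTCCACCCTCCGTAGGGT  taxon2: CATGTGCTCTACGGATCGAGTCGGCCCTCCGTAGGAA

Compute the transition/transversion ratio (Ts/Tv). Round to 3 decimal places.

0.833

Transitions are A↔G and C↔T; transversions are all other mismatches.
Transitions: 5. Transversions: 6.
R = 5/6 = 0.833333… ≈ 0.833 (to 3 d.p.).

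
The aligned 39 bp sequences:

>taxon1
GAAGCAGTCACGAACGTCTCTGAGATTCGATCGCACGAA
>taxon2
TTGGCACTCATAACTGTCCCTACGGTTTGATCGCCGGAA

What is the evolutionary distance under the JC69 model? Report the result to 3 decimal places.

0.539

The sequences differ at 15 of 39 sites, so p = 15/39 ≈ 0.384615.
d = −(3/4) ln(1 − 4p/3) = −0.75 ln(1 − 0.51282) = −0.75 ln(0.48718)
  = −0.75 × (-0.719122) = 0.539342 substitutions/site.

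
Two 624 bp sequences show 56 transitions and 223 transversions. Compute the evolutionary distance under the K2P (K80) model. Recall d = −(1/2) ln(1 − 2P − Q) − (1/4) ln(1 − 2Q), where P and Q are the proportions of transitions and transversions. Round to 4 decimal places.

P = 56/624 ≈ 0.089744 and Q = 223/624 ≈ 0.357372.
Under the Kimura two-parameter model, d = −½ ln(1 − 2P − Q) − ¼ ln(1 − 2Q).
1 − 2P − Q = 0.46314, giving −½ ln(0.46314) = 0.384863.
1 − 2Q = 0.285256, giving −¼ ln(0.285256) = 0.313592.
d = 0.384863 + 0.313592 = 0.698455.

0.6985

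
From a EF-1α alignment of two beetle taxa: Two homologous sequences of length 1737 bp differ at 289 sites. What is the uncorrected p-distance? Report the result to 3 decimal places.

p = 289/1737 = 0.166378… ≈ 0.166 (to 3 d.p.).

0.166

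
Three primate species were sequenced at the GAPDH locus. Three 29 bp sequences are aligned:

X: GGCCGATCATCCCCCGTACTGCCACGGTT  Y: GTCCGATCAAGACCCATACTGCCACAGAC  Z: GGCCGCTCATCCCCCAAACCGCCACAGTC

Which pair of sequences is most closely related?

X and Z

X–Y: 8/29 differ, p = 0.276, d = 0.344.
X–Z: 6/29 differ, p = 0.207, d = 0.242.
Y–Z: 8/29 differ, p = 0.276, d = 0.344.
The smallest distance is between X and Z.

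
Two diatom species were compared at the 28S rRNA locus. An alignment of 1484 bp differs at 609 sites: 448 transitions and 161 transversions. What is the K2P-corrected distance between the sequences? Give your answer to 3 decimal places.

0.684

P = 448/1484 ≈ 0.301887 and Q = 161/1484 ≈ 0.108491.
Under the Kimura two-parameter model, d = −½ ln(1 − 2P − Q) − ¼ ln(1 − 2Q).
1 − 2P − Q = 0.287735, giving −½ ln(0.287735) = 0.622858.
1 − 2Q = 0.783018, giving −¼ ln(0.783018) = 0.061150.
d = 0.622858 + 0.061150 = 0.684008.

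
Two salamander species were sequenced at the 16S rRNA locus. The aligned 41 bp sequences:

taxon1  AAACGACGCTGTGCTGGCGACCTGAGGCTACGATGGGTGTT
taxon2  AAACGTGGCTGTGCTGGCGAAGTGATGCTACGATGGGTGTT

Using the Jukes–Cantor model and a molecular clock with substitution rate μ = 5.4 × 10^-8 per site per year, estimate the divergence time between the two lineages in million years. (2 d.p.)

1.23

The sequences differ at 5 of 41 sites (6, 7, 21, 22, 26), so p = 5/41 ≈ 0.121951.
d = −(3/4) ln(1 − 4p/3) = −0.75 ln(1 − 0.162601) = −0.75 ln(0.837399)
  = −0.75 × (-0.177455) = 0.133091 substitutions/site.
Under a molecular clock d = 2μt, so t = d/(2μ) = 0.133091 / (2 × 5.4 × 10^-8) = 1.23 million years.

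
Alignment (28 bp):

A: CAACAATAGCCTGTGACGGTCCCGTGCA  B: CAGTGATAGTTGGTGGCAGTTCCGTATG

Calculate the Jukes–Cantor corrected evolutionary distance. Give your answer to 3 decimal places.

0.635

The sequences differ at 12 of 28 sites, so p = 12/28 ≈ 0.428571.
d = −(3/4) ln(1 − 4p/3) = −0.75 ln(1 − 0.571428) = −0.75 ln(0.428572)
  = −0.75 × (-0.847297) = 0.635473 substitutions/site.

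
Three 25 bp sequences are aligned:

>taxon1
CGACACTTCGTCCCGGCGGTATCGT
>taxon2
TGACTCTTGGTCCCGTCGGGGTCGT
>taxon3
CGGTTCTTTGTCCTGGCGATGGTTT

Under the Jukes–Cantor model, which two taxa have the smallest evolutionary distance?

taxon1 and taxon2

taxon1–taxon2: 6/25 differ, p = 0.240, d = 0.289.
taxon1–taxon3: 10/25 differ, p = 0.400, d = 0.572.
taxon2–taxon3: 11/25 differ, p = 0.440, d = 0.663.
The smallest distance is between taxon1 and taxon2.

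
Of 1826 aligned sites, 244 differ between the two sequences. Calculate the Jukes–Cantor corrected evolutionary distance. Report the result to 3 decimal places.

0.147

p = 244/1826 ≈ 0.133625.
d = −(3/4) ln(1 − 4p/3) = −0.75 ln(1 − 0.178167) = −0.75 ln(0.821833)
  = −0.75 × (-0.196218) = 0.147164 substitutions/site.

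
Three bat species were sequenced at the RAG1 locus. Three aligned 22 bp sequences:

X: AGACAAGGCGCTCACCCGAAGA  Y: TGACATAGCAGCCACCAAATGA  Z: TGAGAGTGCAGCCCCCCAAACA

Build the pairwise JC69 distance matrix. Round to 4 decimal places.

X–Y: 9/22 sites differ → p ≈ 0.409091, d = −0.75 ln(1 − 0.545455) = 0.591344 ≈ 0.5913.
X–Z: 10/22 sites differ → p ≈ 0.454545, d = −0.75 ln(1 − 0.60606) = 0.698667 ≈ 0.6987.
Y–Z: 7/22 sites differ → p ≈ 0.318182, d = −0.75 ln(1 − 0.424243) = 0.414052 ≈ 0.4141.

d(X,Y) = 0.5913, d(X,Z) = 0.6987, d(Y,Z) = 0.4141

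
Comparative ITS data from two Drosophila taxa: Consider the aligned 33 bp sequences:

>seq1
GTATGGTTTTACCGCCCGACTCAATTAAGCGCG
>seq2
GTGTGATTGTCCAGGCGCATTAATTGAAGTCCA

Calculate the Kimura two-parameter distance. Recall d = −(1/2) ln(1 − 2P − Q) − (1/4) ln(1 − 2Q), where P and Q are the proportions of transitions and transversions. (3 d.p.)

Of 33 sites, 5 differences are transitions and 10 are transversions, so P = 5/33 ≈ 0.151515 and Q = 10/33 ≈ 0.30303.
Under the Kimura two-parameter model, d = −½ ln(1 − 2P − Q) − ¼ ln(1 − 2Q).
1 − 2P − Q = 0.39394, giving −½ ln(0.39394) = 0.465778.
1 − 2Q = 0.39394, giving −¼ ln(0.39394) = 0.232889.
d = 0.465778 + 0.232889 = 0.698667.

0.699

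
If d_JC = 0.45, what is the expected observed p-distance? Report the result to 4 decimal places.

0.3384

p = (3/4)(1 − e^(−4d/3)) = 0.75 × (1 − e^(-0.6)) = 0.75 × (1 − 0.548812) = 0.338391.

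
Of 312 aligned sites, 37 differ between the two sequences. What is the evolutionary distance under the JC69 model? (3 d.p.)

0.129

p = 37/312 ≈ 0.11859.
d = −(3/4) ln(1 − 4p/3) = −0.75 ln(1 − 0.15812) = −0.75 ln(0.84188)
  = −0.75 × (-0.172118) = 0.129089 substitutions/site.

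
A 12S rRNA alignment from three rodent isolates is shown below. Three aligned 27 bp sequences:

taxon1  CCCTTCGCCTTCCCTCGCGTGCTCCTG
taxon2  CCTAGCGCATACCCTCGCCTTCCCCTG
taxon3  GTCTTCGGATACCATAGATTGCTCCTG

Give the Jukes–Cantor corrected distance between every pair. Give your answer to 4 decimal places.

d(taxon1,taxon2) = 0.3770, d(taxon1,taxon3) = 0.4408, d(taxon2,taxon3) = 0.6735

taxon1–taxon2: 8/27 sites differ → p ≈ 0.296296, d = −0.75 ln(1 − 0.395061) = 0.376971 ≈ 0.3770.
taxon1–taxon3: 9/27 sites differ → p ≈ 0.333333, d = −0.75 ln(1 − 0.444444) = 0.440839 ≈ 0.4408.
taxon2–taxon3: 12/27 sites differ → p ≈ 0.444444, d = −0.75 ln(1 − 0.592592) = 0.673455 ≈ 0.6735.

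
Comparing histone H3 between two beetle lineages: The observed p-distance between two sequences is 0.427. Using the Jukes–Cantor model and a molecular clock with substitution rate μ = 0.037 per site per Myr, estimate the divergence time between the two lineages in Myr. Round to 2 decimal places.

8.54

d = −(3/4) ln(1 − 4p/3) = −0.75 ln(1 − 0.569333) = −0.75 ln(0.430667)
  = −0.75 × (-0.842420) = 0.631815 substitutions/site.
Under a molecular clock d = 2μt, so t = d/(2μ) = 0.631815 / (2 × 0.037) = 8.54 Myr.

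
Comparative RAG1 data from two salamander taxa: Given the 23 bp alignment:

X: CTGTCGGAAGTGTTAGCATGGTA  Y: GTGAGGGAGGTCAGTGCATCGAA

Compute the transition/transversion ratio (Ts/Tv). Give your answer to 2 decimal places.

Transitions are A↔G and C↔T; transversions are all other mismatches.
Transitions: 1. Transversions: 9.
R = 1/9 = 0.111111… ≈ 0.11 (to 2 d.p.).

0.11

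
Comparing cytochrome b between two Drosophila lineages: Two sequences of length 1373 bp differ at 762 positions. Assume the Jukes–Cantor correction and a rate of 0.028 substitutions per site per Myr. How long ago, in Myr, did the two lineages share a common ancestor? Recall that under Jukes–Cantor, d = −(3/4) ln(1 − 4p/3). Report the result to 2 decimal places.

18.04

p = 762/1373 ≈ 0.554989.
d = −(3/4) ln(1 − 4p/3) = −0.75 ln(1 − 0.739985) = −0.75 ln(0.260015)
  = −0.75 × (-1.347016) = 1.010262 substitutions/site.
Under a molecular clock d = 2μt, so t = d/(2μ) = 1.010262 / (2 × 0.028) = 18.04 Myr.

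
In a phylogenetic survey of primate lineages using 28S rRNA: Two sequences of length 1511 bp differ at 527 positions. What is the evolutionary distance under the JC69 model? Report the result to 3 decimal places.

p = 527/1511 ≈ 0.348776.
d = −(3/4) ln(1 − 4p/3) = −0.75 ln(1 − 0.465035) = −0.75 ln(0.534965)
  = −0.75 × (-0.625554) = 0.469166 substitutions/site.

0.469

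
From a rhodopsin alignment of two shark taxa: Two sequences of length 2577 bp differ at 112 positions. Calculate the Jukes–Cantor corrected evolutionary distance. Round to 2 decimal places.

0.04

p = 112/2577 ≈ 0.043461.
d = −(3/4) ln(1 − 4p/3) = −0.75 ln(1 − 0.057948) = −0.75 ln(0.942052)
  = −0.75 × (-0.059695) = 0.044771 substitutions/site.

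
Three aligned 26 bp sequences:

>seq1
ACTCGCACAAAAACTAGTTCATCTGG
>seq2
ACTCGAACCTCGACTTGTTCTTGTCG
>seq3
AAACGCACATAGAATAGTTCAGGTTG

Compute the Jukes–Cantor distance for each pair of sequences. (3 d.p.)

seq1–seq2: 9/26 sites differ → p ≈ 0.346154, d = −0.75 ln(1 − 0.461539) = 0.464280 ≈ 0.464.
seq1–seq3: 8/26 sites differ → p ≈ 0.307692, d = −0.75 ln(1 − 0.410256) = 0.396050 ≈ 0.396.
seq2–seq3: 10/26 sites differ → p ≈ 0.384615, d = −0.75 ln(1 − 0.51282) = 0.539341 ≈ 0.539.

d(seq1,seq2) = 0.464, d(seq1,seq3) = 0.396, d(seq2,seq3) = 0.539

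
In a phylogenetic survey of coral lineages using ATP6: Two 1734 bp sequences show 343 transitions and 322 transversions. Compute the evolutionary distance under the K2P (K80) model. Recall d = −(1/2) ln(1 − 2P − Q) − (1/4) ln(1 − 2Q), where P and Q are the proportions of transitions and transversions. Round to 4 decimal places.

P = 343/1734 ≈ 0.197809 and Q = 322/1734 ≈ 0.185698.
Under the Kimura two-parameter model, d = −½ ln(1 − 2P − Q) − ¼ ln(1 − 2Q).
1 − 2P − Q = 0.418684, giving −½ ln(0.418684) = 0.435319.
1 − 2Q = 0.628604, giving −¼ ln(0.628604) = 0.116063.
d = 0.435319 + 0.116063 = 0.551382.

0.5514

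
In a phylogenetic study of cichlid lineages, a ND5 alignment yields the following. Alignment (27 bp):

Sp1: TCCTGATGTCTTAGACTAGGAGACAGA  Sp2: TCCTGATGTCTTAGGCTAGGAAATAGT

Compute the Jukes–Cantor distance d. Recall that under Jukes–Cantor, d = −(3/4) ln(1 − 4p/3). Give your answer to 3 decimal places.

The sequences differ at 4 of 27 sites (15, 22, 24, 27), so p = 4/27 ≈ 0.148148.
d = −(3/4) ln(1 − 4p/3) = −0.75 ln(1 − 0.197531) = −0.75 ln(0.802469)
  = −0.75 × (-0.220062) = 0.165047 substitutions/site.

0.165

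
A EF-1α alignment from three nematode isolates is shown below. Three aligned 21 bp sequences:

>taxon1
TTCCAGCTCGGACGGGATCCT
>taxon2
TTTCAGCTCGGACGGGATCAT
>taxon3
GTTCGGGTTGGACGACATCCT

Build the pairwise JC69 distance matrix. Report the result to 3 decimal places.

d(taxon1,taxon2) = 0.102, d(taxon1,taxon3) = 0.441, d(taxon2,taxon3) = 0.441

taxon1–taxon2: 2/21 sites differ → p ≈ 0.095238, d = −0.75 ln(1 − 0.126984) = 0.101851 ≈ 0.102.
taxon1–taxon3: 7/21 sites differ → p ≈ 0.333333, d = −0.75 ln(1 − 0.444444) = 0.440839 ≈ 0.441.
taxon2–taxon3: 7/21 sites differ → p ≈ 0.333333, d = −0.75 ln(1 − 0.444444) = 0.440839 ≈ 0.441.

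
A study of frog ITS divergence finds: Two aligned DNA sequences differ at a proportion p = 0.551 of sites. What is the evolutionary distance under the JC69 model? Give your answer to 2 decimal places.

1.00

d = −(3/4) ln(1 − 4p/3) = −0.75 ln(1 − 0.734667) = −0.75 ln(0.265333)
  = −0.75 × (-1.326770) = 0.995078 substitutions/site.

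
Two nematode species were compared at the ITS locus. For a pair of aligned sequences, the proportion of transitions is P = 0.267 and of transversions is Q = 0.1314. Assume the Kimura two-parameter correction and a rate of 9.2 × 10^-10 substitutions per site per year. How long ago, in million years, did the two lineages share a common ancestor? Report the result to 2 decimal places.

Under the Kimura two-parameter model, d = −½ ln(1 − 2P − Q) − ¼ ln(1 − 2Q).
1 − 2P − Q = 0.3346, giving −½ ln(0.3346) = 0.547410.
1 − 2Q = 0.7372, giving −¼ ln(0.7372) = 0.076224.
d = 0.547410 + 0.076224 = 0.623634.
Under a molecular clock d = 2μt, so t = d/(2μ) = 0.623634 / (2 × 9.2 × 10^-10) = 338.93 million years.

338.93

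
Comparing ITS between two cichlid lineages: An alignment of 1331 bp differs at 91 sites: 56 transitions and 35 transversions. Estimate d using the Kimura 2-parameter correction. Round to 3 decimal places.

P = 56/1331 ≈ 0.042074 and Q = 35/1331 ≈ 0.026296.
Under the Kimura two-parameter model, d = −½ ln(1 − 2P − Q) − ¼ ln(1 − 2Q).
1 − 2P − Q = 0.889556, giving −½ ln(0.889556) = 0.058516.
1 − 2Q = 0.947408, giving −¼ ln(0.947408) = 0.013506.
d = 0.058516 + 0.013506 = 0.072022.

0.072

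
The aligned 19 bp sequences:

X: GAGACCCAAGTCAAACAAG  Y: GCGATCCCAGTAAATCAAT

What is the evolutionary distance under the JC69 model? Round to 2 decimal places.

0.41

The sequences differ at 6 of 19 sites (2, 5, 8, 12, 15, 19), so p = 6/19 ≈ 0.315789.
d = −(3/4) ln(1 − 4p/3) = −0.75 ln(1 − 0.421052) = −0.75 ln(0.578948)
  = −0.75 × (-0.546543) = 0.409907 substitutions/site.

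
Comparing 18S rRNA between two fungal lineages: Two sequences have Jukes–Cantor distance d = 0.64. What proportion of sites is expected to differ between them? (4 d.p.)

p = (3/4)(1 − e^(−4d/3)) = 0.75 × (1 − e^(-0.853333)) = 0.75 × (1 − 0.425993) = 0.430505.

0.4305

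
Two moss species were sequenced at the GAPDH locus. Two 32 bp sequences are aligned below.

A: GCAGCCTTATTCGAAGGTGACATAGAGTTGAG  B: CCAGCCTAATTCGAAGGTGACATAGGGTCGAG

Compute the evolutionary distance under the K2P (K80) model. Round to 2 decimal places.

0.14

Of 32 sites, 2 differences are transitions and 2 are transversions, so P = 2/32 = 0.0625 and Q = 2/32 = 0.0625.
Under the Kimura two-parameter model, d = −½ ln(1 − 2P − Q) − ¼ ln(1 − 2Q).
1 − 2P − Q = 0.8125, giving −½ ln(0.8125) = 0.103820.
1 − 2Q = 0.875, giving −¼ ln(0.875) = 0.033383.
d = 0.103820 + 0.033383 = 0.137203.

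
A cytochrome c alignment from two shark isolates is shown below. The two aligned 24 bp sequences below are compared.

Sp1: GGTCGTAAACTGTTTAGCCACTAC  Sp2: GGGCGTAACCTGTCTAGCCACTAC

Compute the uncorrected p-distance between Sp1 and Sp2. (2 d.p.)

0.13

The sequences differ at 3 of 24 positions (sites 3, 9, 14).
p = 3/24 = 0.125 ≈ 0.13 (to 2 d.p.).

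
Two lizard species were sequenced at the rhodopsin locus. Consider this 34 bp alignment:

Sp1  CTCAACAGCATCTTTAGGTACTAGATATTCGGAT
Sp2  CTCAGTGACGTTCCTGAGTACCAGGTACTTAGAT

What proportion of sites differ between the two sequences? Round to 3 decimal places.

The sequences differ at 15 of 34 positions.
p = 15/34 = 0.441176… ≈ 0.441 (to 3 d.p.).

0.441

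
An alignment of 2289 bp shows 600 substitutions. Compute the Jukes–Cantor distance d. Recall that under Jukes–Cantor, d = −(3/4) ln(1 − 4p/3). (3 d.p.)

0.323

p = 600/2289 ≈ 0.262123.
d = −(3/4) ln(1 − 4p/3) = −0.75 ln(1 − 0.349497) = −0.75 ln(0.650503)
  = −0.75 × (-0.430009) = 0.322507 substitutions/site.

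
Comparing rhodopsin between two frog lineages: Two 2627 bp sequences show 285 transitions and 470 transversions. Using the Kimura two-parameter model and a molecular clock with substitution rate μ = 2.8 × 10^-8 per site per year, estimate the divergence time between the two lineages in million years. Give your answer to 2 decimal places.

6.48

P = 285/2627 ≈ 0.108489 and Q = 470/2627 ≈ 0.178911.
Under the Kimura two-parameter model, d = −½ ln(1 − 2P − Q) − ¼ ln(1 − 2Q).
1 − 2P − Q = 0.604111, giving −½ ln(0.604111) = 0.251999.
1 − 2Q = 0.642178, giving −¼ ln(0.642178) = 0.110722.
d = 0.251999 + 0.110722 = 0.362721.
Under a molecular clock d = 2μt, so t = d/(2μ) = 0.362721 / (2 × 2.8 × 10^-8) = 6.48 million years.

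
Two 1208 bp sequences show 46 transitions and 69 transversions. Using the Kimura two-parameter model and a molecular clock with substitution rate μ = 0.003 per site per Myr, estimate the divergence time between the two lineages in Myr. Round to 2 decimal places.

16.97

P = 46/1208 ≈ 0.038079 and Q = 69/1208 ≈ 0.057119.
Under the Kimura two-parameter model, d = −½ ln(1 − 2P − Q) − ¼ ln(1 − 2Q).
1 − 2P − Q = 0.866723, giving −½ ln(0.866723) = 0.071518.
1 − 2Q = 0.885762, giving −¼ ln(0.885762) = 0.030327.
d = 0.071518 + 0.030327 = 0.101845.
Under a molecular clock d = 2μt, so t = d/(2μ) = 0.101845 / (2 × 0.003) = 16.97 Myr.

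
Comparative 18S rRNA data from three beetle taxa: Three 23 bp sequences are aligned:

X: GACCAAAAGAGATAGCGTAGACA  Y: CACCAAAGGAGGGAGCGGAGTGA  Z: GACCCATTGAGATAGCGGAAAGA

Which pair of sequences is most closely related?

X and Z

X–Y: 7/23 differ, p = 0.304, d = 0.390.
X–Z: 6/23 differ, p = 0.261, d = 0.321.
Y–Z: 8/23 differ, p = 0.348, d = 0.467.
The smallest distance is between X and Z.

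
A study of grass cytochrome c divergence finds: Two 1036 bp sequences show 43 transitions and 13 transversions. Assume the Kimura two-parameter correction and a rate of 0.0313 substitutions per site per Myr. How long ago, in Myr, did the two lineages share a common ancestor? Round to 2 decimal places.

0.90

P = 43/1036 ≈ 0.041506 and Q = 13/1036 ≈ 0.012548.
Under the Kimura two-parameter model, d = −½ ln(1 − 2P − Q) − ¼ ln(1 − 2Q).
1 − 2P − Q = 0.90444, giving −½ ln(0.90444) = 0.050220.
1 − 2Q = 0.974904, giving −¼ ln(0.974904) = 0.006354.
d = 0.050220 + 0.006354 = 0.056574.
Under a molecular clock d = 2μt, so t = d/(2μ) = 0.056574 / (2 × 0.0313) = 0.90 Myr.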